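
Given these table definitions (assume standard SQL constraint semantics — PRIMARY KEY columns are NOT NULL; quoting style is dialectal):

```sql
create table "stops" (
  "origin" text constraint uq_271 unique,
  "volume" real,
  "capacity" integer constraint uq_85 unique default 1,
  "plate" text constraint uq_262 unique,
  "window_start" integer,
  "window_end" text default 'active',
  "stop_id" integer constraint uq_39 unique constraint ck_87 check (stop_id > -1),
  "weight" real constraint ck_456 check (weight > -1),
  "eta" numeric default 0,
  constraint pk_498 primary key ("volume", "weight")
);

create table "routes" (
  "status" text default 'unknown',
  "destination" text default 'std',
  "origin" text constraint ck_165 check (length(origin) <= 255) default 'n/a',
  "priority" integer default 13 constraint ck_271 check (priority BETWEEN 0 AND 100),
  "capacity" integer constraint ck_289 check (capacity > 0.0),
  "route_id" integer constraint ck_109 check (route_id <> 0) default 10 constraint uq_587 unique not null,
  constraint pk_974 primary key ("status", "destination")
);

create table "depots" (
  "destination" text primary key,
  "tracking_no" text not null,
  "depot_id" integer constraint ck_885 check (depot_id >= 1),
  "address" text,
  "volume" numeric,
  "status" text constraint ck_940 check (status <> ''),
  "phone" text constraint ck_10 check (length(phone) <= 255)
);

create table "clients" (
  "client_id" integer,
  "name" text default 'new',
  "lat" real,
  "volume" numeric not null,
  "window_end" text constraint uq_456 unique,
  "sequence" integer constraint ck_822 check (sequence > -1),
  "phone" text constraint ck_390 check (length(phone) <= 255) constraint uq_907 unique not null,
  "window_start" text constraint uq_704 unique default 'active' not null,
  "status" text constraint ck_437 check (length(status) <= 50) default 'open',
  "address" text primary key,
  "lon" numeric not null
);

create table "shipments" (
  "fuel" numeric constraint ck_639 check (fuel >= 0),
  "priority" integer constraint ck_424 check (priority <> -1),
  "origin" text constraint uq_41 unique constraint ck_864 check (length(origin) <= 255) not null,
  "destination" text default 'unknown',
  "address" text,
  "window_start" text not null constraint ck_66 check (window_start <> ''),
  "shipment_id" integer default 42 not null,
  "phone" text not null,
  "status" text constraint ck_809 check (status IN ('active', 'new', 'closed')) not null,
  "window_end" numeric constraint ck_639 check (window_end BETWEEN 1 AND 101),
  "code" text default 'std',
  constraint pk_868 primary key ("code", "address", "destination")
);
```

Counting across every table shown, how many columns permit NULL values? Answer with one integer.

24

stops: 7 nullable (origin, capacity, plate, window_start, window_end, stop_id, eta — PK (volume, weight) and explicit NOT NULL columns excluded).
routes: 3 nullable (origin, priority, capacity — PK (status, destination) and explicit NOT NULL columns excluded).
depots: 5 nullable (depot_id, address, volume, status, phone — PK (destination) and explicit NOT NULL columns excluded).
clients: 6 nullable (client_id, name, lat, window_end, sequence, status — PK (address) and explicit NOT NULL columns excluded).
shipments: 3 nullable (fuel, priority, window_end — PK (code, address, destination) and explicit NOT NULL columns excluded).
Total: 7 + 3 + 5 + 6 + 3 = 24.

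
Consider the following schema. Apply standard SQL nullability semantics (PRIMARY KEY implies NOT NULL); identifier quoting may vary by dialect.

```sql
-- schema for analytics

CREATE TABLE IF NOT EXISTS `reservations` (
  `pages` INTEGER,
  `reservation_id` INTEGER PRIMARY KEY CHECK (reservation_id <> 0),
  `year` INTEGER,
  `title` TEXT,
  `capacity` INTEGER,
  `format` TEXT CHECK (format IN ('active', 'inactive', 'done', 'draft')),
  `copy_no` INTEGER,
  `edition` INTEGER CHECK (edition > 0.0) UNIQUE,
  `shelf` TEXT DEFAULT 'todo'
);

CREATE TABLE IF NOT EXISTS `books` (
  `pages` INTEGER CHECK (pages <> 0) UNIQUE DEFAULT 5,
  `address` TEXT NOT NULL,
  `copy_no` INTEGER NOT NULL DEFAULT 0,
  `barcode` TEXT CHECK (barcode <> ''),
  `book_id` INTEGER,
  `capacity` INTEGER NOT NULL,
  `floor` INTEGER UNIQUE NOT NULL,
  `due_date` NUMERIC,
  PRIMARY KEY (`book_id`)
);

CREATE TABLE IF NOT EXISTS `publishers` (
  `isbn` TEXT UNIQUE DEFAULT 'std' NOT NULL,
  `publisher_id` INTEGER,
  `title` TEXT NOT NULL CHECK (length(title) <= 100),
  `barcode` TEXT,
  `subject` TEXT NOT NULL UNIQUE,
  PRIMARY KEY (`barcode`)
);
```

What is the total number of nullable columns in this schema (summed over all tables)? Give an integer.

12

reservations: 8 nullable (pages, year, title, capacity, format, copy_no, edition, shelf — PK (reservation_id) and explicit NOT NULL columns excluded).
books: 3 nullable (pages, barcode, due_date — PK (book_id) and explicit NOT NULL columns excluded).
publishers: 1 nullable (publisher_id — PK (barcode) and explicit NOT NULL columns excluded).
Total: 8 + 3 + 1 = 12.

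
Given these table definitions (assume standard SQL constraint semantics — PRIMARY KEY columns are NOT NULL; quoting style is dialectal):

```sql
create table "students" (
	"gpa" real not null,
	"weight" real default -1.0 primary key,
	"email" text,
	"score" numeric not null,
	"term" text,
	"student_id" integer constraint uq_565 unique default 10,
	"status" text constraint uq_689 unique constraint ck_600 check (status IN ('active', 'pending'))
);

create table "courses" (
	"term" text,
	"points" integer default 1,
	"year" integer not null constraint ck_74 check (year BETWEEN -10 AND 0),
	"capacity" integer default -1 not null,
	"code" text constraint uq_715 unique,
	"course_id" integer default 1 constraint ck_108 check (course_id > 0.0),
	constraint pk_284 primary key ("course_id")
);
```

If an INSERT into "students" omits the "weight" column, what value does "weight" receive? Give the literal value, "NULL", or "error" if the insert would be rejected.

weight has an explicit DEFAULT -1.0.
When the column is omitted from an INSERT, that default is used.

-1.0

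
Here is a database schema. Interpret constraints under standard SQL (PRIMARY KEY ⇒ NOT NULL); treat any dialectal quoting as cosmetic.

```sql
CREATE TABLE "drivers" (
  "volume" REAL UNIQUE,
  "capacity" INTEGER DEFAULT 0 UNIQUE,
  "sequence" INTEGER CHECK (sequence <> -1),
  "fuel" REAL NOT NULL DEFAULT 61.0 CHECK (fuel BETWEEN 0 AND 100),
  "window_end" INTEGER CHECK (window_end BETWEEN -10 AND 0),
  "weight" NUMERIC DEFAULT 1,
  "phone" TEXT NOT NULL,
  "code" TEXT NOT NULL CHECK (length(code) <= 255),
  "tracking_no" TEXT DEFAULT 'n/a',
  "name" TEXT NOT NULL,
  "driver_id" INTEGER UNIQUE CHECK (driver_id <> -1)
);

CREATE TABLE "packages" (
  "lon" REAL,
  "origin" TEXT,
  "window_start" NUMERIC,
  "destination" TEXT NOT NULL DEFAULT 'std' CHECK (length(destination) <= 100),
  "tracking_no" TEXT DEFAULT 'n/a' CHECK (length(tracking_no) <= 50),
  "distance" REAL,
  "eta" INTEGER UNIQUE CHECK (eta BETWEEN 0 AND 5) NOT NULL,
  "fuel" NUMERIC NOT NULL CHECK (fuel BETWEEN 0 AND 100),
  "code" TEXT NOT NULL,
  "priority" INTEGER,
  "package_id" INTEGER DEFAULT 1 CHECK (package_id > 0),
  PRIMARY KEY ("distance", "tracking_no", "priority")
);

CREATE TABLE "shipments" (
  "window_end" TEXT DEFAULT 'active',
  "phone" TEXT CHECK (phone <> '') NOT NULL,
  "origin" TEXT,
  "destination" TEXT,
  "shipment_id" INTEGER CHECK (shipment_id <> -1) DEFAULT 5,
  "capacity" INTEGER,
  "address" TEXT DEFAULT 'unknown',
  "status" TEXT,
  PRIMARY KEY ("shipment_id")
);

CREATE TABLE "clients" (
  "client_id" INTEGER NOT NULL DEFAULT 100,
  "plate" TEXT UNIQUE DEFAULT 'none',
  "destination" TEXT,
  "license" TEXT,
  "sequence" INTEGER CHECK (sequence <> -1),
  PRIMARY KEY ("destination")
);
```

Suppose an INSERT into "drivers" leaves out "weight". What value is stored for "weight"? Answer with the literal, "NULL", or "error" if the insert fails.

1

weight has an explicit DEFAULT 1.
When the column is omitted from an INSERT, that default is used.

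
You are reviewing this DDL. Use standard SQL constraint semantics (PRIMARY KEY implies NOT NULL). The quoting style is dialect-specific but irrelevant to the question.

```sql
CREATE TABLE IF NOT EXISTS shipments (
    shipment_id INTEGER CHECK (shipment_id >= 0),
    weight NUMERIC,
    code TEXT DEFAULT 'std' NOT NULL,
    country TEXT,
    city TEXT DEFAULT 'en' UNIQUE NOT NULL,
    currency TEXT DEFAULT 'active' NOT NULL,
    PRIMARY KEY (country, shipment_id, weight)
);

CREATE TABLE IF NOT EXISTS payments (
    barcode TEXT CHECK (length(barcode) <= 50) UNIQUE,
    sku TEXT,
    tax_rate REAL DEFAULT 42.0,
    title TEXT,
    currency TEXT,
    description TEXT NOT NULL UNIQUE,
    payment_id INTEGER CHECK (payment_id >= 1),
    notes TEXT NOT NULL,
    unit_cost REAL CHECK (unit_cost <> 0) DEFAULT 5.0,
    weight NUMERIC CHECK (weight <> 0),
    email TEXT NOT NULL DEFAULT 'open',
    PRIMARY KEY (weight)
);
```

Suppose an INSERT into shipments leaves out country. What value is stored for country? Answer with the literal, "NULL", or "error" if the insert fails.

country has no DEFAULT clause.
Omitting it would insert NULL, but it is part of the PRIMARY KEY, so the INSERT fails.

error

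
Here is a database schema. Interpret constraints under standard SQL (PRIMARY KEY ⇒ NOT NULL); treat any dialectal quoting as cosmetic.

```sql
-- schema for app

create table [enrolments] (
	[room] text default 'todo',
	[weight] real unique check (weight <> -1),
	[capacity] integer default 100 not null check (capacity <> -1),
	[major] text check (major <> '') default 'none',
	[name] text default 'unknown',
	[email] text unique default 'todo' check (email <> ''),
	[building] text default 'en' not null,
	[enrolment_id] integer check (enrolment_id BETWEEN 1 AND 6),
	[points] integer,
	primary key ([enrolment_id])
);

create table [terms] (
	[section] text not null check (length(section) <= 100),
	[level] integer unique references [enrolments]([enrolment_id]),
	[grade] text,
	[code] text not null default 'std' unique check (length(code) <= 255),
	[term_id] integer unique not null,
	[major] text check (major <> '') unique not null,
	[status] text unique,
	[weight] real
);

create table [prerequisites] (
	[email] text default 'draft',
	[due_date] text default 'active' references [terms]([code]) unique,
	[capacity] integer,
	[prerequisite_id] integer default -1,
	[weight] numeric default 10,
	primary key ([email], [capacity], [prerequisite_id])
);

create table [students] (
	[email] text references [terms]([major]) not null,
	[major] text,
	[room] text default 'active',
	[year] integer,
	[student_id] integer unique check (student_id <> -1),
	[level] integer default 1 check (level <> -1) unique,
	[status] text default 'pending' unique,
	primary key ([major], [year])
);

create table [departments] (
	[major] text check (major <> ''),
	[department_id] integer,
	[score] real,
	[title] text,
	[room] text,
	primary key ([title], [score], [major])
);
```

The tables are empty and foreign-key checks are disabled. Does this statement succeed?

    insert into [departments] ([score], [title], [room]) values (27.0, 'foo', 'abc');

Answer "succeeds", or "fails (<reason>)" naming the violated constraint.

fails (NOT NULL on major)

major is omitted from the column list and has no DEFAULT, so it would receive NULL.
But major is part of the PRIMARY KEY (implied NOT NULL).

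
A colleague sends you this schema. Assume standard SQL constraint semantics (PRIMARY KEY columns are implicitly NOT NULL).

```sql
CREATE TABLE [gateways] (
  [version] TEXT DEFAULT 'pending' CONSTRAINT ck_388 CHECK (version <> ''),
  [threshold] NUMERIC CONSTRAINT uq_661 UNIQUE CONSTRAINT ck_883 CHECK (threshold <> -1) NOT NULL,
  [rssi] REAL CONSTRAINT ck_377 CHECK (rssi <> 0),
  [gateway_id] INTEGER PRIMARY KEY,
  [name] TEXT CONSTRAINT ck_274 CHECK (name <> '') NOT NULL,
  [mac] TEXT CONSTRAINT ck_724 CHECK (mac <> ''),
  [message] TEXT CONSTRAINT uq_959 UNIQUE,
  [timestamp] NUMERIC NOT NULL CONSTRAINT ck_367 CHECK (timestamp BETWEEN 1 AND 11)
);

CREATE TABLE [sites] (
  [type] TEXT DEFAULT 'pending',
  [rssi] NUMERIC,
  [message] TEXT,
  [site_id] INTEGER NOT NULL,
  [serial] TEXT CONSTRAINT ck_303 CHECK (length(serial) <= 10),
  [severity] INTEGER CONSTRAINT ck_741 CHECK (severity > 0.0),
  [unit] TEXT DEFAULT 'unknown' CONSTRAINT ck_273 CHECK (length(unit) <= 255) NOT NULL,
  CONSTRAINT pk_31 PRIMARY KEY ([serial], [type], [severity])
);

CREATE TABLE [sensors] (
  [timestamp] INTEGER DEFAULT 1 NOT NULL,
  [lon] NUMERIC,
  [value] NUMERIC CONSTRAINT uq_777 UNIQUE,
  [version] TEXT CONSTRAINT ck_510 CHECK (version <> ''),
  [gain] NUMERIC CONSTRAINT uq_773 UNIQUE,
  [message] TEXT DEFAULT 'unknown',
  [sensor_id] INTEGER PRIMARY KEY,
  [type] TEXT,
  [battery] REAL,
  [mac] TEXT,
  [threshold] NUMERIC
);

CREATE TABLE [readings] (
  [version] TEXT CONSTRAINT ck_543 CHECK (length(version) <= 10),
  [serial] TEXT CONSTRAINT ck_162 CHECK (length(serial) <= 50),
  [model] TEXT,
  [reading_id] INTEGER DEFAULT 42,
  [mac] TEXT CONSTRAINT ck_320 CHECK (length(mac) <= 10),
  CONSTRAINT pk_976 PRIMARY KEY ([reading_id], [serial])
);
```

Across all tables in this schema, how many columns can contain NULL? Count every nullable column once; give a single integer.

18

gateways: 4 nullable (version, rssi, mac, message — PK (gateway_id) and explicit NOT NULL columns excluded).
sites: 2 nullable (rssi, message — PK (serial, type, severity) and explicit NOT NULL columns excluded).
sensors: 9 nullable (lon, value, version, gain, message, type, battery, mac, threshold — PK (sensor_id) and explicit NOT NULL columns excluded).
readings: 3 nullable (version, model, mac — PK (reading_id, serial) and explicit NOT NULL columns excluded).
Total: 4 + 2 + 9 + 3 = 18.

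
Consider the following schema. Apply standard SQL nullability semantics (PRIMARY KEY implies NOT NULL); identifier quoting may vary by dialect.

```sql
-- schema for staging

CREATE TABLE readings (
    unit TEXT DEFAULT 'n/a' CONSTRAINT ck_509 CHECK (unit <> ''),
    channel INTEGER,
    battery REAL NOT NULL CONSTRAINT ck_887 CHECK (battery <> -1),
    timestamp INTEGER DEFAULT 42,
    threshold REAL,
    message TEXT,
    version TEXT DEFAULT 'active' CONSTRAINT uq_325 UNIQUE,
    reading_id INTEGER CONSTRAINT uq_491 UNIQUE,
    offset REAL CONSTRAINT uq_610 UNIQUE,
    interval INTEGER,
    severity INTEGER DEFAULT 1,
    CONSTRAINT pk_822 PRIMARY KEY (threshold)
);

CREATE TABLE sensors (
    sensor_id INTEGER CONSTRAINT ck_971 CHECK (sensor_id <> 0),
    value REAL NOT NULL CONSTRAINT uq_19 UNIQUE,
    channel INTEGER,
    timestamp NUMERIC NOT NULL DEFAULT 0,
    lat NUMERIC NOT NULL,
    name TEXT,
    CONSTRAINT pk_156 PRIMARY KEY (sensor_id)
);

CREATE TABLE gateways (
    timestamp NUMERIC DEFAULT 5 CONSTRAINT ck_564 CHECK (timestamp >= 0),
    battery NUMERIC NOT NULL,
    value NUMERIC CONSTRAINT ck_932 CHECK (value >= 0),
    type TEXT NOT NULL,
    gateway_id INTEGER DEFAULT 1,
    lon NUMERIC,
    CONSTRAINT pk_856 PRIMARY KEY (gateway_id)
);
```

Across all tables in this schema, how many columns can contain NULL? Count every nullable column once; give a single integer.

readings: 9 nullable (unit, channel, timestamp, message, version, reading_id, offset, interval, severity — PK (threshold) and explicit NOT NULL columns excluded).
sensors: 2 nullable (channel, name — PK (sensor_id) and explicit NOT NULL columns excluded).
gateways: 3 nullable (timestamp, value, lon — PK (gateway_id) and explicit NOT NULL columns excluded).
Total: 9 + 2 + 3 = 14.

14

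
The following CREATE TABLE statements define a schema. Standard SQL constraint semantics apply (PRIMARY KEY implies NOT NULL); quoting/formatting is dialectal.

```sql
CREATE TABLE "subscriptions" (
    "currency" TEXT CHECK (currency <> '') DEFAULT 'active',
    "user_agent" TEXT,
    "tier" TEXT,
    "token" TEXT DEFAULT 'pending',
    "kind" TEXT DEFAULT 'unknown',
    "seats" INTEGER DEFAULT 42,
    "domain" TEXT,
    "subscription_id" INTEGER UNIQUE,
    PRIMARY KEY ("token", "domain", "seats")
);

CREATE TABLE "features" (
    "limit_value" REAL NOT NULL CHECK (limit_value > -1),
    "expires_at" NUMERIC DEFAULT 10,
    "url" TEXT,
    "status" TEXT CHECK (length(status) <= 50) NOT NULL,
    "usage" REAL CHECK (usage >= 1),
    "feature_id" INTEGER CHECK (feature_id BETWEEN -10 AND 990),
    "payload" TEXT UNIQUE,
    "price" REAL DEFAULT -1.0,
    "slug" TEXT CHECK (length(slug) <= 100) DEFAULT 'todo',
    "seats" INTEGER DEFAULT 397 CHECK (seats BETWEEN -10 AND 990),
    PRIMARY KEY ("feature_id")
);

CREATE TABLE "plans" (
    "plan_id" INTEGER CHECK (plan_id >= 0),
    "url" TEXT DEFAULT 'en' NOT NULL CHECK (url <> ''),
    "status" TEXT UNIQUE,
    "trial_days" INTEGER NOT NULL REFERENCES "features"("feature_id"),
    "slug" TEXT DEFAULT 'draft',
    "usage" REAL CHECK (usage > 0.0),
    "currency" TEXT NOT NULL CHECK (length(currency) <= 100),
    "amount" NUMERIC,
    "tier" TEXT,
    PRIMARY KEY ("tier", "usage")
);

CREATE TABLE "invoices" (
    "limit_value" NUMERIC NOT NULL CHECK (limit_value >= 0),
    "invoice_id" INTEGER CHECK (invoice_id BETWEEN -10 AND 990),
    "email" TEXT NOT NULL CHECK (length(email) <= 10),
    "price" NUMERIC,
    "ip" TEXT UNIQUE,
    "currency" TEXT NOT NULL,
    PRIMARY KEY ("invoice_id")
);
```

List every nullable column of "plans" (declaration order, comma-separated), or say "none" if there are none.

- plan_id: CHECK does not forbid NULL (a CHECK constraint passes when its expression is NULL) → nullable.
- url: declared NOT NULL → not nullable.
- status: UNIQUE does not imply NOT NULL → nullable.
- trial_days: declared NOT NULL → not nullable.
- slug: DEFAULT only fills an omitted column; an explicit NULL is still allowed → nullable.
- usage: part of the PRIMARY KEY, which implies NOT NULL → not nullable.
- currency: declared NOT NULL → not nullable.
- amount: no NOT NULL constraint applies → nullable.
- tier: part of the PRIMARY KEY, which implies NOT NULL → not nullable.

plan_id, status, slug, amount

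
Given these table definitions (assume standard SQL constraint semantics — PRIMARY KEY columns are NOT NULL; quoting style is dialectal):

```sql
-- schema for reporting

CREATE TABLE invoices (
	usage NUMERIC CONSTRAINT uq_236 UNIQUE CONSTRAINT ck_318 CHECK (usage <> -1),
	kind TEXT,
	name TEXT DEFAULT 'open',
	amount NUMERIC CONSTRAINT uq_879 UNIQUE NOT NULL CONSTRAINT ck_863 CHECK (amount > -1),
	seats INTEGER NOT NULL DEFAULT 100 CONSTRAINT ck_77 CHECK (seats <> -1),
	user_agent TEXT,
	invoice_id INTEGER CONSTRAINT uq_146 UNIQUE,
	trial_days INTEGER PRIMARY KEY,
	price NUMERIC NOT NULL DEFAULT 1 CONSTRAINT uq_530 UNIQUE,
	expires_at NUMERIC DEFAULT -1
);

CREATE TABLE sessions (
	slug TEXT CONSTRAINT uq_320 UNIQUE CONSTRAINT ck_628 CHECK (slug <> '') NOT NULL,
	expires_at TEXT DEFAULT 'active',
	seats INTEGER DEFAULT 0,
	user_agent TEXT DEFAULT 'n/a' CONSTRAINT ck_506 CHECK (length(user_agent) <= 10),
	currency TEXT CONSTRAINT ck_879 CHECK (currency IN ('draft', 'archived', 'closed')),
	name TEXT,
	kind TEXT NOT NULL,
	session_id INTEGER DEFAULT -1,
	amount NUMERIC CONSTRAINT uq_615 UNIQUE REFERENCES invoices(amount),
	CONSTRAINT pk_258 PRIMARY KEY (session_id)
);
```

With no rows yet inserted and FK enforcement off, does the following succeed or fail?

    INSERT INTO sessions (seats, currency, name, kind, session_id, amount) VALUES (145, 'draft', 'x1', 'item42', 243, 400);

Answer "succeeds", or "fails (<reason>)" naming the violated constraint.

slug is omitted from the column list and has no DEFAULT, so it would receive NULL.
But slug is declared NOT NULL.

fails (NOT NULL on slug)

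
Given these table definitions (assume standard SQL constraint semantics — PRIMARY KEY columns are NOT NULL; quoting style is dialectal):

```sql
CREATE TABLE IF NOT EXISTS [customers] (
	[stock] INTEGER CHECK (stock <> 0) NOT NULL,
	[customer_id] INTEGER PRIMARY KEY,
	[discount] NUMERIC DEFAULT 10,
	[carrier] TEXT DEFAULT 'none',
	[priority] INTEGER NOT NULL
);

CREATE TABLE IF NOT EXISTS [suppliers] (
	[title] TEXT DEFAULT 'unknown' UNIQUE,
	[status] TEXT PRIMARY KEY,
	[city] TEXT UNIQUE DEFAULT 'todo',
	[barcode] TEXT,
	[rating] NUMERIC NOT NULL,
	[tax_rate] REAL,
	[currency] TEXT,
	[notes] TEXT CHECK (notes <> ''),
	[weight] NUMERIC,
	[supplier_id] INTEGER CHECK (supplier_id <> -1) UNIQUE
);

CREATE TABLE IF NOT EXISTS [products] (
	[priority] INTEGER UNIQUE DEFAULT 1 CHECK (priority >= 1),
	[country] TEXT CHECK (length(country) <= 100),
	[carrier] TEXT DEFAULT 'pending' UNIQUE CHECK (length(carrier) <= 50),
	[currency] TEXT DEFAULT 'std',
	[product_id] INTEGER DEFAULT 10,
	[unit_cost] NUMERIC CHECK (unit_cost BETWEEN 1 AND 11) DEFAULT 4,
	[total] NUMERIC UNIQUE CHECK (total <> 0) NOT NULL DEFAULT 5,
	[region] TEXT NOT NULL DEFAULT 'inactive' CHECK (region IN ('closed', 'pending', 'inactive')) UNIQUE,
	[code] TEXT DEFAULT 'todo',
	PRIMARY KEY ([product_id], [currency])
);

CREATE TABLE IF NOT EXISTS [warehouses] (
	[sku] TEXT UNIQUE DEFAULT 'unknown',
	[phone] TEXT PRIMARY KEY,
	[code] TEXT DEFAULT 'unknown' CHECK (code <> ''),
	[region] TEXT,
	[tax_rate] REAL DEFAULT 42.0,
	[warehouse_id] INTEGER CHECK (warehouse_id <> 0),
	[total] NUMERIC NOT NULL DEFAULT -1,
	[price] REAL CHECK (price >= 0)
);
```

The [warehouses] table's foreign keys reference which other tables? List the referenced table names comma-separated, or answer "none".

none

No column in warehouses has a REFERENCES clause.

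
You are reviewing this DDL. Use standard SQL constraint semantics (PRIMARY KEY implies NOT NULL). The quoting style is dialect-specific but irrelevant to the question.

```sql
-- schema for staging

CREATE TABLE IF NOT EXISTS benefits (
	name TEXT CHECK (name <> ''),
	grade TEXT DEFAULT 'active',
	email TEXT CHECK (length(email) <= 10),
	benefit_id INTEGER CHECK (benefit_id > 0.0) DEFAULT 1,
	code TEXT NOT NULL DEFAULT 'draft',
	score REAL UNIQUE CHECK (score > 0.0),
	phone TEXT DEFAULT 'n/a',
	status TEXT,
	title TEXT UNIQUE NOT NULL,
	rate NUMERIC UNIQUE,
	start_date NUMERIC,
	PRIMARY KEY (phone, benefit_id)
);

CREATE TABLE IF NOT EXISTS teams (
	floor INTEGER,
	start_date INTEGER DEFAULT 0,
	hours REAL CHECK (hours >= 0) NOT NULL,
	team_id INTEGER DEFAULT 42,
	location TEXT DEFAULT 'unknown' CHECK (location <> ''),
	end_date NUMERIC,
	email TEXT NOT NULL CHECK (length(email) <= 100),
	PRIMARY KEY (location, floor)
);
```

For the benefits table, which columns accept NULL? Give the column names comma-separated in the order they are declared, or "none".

name, grade, email, score, status, rate, start_date

- name: CHECK does not forbid NULL (a CHECK constraint passes when its expression is NULL) → nullable.
- grade: DEFAULT only fills an omitted column; an explicit NULL is still allowed → nullable.
- email: CHECK does not forbid NULL (a CHECK constraint passes when its expression is NULL) → nullable.
- benefit_id: part of the PRIMARY KEY, which implies NOT NULL → not nullable.
- code: declared NOT NULL → not nullable.
- score: CHECK does not forbid NULL (a CHECK constraint passes when its expression is NULL) → nullable.
- phone: part of the PRIMARY KEY, which implies NOT NULL → not nullable.
- status: no NOT NULL constraint applies → nullable.
- title: declared NOT NULL → not nullable.
- rate: UNIQUE does not imply NOT NULL → nullable.
- start_date: no NOT NULL constraint applies → nullable.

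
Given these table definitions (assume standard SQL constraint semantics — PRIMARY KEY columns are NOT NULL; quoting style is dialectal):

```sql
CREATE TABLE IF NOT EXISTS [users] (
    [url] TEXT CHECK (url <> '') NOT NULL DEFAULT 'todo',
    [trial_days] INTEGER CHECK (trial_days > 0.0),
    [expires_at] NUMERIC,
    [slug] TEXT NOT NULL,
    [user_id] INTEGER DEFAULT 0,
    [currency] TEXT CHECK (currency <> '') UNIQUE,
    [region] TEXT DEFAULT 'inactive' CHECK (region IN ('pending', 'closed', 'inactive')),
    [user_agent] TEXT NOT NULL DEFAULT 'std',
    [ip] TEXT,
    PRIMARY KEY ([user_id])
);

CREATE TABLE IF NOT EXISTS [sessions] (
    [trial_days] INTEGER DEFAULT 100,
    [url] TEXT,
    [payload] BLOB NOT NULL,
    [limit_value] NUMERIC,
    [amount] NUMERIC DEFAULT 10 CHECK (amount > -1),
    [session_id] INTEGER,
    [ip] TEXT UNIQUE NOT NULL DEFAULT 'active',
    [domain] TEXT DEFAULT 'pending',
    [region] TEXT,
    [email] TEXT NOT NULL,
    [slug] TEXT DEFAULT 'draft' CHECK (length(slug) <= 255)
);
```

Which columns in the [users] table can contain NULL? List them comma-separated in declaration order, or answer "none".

- url: declared NOT NULL → not nullable.
- trial_days: CHECK does not forbid NULL (a CHECK constraint passes when its expression is NULL) → nullable.
- expires_at: no NOT NULL constraint applies → nullable.
- slug: declared NOT NULL → not nullable.
- user_id: part of the PRIMARY KEY, which implies NOT NULL → not nullable.
- currency: CHECK does not forbid NULL (a CHECK constraint passes when its expression is NULL) → nullable.
- region: CHECK does not forbid NULL (a CHECK constraint passes when its expression is NULL) → nullable.
- user_agent: declared NOT NULL → not nullable.
- ip: no NOT NULL constraint applies → nullable.

trial_days, expires_at, currency, region, ip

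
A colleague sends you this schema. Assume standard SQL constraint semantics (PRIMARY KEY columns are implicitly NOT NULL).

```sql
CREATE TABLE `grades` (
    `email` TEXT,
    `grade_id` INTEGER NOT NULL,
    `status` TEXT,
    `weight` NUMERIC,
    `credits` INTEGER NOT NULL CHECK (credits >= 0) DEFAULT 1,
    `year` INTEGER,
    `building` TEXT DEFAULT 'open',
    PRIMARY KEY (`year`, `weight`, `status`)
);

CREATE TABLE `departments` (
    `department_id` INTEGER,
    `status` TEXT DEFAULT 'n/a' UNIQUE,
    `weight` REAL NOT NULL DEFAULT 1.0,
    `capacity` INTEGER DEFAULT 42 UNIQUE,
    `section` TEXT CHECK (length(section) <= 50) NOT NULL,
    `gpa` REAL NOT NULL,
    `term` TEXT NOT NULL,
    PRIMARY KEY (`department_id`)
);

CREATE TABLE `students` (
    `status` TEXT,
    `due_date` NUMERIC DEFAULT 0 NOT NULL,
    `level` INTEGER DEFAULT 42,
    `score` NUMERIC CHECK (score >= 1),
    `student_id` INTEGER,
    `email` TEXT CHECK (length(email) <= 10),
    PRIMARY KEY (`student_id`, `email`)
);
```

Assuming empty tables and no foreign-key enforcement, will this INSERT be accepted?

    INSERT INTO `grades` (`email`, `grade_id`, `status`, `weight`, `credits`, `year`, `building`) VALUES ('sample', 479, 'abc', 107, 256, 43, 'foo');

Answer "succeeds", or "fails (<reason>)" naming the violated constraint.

succeeds

NOT NULL columns: credits is supplied; grade_id is supplied; status is supplied; weight is supplied; year is supplied.
CHECK constraints: 256 satisfies (credits >= 0).
No constraint is violated.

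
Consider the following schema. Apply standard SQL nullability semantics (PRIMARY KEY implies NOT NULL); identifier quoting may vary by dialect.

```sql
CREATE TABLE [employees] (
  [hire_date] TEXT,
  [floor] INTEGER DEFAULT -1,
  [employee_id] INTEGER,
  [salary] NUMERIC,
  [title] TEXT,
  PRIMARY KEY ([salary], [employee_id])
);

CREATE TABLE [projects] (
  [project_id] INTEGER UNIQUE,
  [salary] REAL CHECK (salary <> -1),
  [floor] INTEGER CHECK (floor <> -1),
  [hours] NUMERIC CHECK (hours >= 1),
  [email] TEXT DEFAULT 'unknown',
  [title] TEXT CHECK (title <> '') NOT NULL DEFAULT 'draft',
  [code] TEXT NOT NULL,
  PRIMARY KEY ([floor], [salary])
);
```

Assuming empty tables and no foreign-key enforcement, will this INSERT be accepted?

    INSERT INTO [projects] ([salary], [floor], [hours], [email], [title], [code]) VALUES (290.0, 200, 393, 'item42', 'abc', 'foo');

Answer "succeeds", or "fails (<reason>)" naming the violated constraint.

NOT NULL columns: code is supplied; floor is supplied; salary is supplied; title is supplied.
CHECK constraints: 290.0 satisfies (salary <> -1); 200 satisfies (floor <> -1); 393 satisfies (hours >= 1); 'abc' satisfies (title <> '').
No constraint is violated.

succeeds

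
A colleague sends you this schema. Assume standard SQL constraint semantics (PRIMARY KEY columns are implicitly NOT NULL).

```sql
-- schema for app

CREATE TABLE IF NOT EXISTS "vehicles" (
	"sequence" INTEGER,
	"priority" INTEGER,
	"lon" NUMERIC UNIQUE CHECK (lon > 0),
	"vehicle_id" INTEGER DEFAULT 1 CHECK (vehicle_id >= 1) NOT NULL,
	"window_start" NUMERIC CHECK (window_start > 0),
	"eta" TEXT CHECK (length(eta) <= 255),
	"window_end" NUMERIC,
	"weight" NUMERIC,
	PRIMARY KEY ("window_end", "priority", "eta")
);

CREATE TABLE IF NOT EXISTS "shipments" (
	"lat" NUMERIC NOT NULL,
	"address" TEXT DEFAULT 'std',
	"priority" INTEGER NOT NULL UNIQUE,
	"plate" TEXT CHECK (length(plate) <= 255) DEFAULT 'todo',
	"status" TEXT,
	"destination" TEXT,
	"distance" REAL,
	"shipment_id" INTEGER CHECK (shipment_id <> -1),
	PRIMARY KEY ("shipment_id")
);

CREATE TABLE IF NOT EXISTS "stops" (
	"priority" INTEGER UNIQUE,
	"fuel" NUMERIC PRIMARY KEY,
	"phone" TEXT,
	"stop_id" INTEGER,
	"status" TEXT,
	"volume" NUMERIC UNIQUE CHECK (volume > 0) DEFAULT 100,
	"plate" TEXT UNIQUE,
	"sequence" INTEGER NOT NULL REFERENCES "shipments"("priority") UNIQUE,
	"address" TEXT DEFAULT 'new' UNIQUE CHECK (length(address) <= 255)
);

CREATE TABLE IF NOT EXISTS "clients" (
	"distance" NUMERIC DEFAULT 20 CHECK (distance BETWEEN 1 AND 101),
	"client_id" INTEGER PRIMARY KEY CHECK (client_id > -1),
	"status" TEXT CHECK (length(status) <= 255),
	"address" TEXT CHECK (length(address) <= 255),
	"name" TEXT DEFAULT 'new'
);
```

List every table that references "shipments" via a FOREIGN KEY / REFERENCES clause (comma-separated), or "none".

stops

- stops.sequence references shipments(priority).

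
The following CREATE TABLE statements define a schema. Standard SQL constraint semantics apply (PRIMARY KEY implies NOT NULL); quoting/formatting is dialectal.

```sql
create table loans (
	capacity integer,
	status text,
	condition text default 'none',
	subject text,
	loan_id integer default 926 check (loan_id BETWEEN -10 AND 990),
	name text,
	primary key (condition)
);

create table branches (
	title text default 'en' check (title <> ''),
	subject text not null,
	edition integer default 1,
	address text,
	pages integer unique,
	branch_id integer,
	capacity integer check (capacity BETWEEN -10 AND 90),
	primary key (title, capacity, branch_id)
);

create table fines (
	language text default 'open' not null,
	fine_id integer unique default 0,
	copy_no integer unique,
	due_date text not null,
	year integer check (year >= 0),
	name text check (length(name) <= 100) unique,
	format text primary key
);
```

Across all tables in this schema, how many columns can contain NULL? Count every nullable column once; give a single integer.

12

loans: 5 nullable (capacity, status, subject, loan_id, name — PK (condition) and explicit NOT NULL columns excluded).
branches: 3 nullable (edition, address, pages — PK (title, capacity, branch_id) and explicit NOT NULL columns excluded).
fines: 4 nullable (fine_id, copy_no, year, name — PK (format) and explicit NOT NULL columns excluded).
Total: 5 + 3 + 4 = 12.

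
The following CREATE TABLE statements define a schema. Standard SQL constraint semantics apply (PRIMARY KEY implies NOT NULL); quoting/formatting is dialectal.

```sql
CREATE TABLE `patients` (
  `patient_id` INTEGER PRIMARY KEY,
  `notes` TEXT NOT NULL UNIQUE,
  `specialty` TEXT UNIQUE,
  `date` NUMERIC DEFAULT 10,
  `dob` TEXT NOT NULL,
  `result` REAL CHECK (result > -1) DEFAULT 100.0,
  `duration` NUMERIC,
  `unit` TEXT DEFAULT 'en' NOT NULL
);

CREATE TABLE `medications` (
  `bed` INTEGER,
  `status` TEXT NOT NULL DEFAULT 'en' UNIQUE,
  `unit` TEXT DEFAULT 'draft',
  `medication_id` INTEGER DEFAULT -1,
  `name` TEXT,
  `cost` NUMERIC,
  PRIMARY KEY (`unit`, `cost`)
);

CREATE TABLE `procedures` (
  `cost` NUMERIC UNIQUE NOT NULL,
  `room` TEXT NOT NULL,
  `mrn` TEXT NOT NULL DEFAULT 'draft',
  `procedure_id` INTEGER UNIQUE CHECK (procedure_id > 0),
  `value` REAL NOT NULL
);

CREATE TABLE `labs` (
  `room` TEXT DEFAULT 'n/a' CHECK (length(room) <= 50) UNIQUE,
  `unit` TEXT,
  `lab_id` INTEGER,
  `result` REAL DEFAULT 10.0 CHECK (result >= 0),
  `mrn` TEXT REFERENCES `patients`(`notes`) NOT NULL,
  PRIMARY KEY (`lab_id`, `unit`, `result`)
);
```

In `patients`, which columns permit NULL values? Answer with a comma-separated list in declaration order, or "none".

specialty, date, result, duration

- patient_id: part of the PRIMARY KEY, which implies NOT NULL → not nullable.
- notes: declared NOT NULL → not nullable.
- specialty: UNIQUE does not imply NOT NULL → nullable.
- date: DEFAULT only fills an omitted column; an explicit NULL is still allowed → nullable.
- dob: declared NOT NULL → not nullable.
- result: CHECK does not forbid NULL (a CHECK constraint passes when its expression is NULL) → nullable.
- duration: no NOT NULL constraint applies → nullable.
- unit: declared NOT NULL → not nullable.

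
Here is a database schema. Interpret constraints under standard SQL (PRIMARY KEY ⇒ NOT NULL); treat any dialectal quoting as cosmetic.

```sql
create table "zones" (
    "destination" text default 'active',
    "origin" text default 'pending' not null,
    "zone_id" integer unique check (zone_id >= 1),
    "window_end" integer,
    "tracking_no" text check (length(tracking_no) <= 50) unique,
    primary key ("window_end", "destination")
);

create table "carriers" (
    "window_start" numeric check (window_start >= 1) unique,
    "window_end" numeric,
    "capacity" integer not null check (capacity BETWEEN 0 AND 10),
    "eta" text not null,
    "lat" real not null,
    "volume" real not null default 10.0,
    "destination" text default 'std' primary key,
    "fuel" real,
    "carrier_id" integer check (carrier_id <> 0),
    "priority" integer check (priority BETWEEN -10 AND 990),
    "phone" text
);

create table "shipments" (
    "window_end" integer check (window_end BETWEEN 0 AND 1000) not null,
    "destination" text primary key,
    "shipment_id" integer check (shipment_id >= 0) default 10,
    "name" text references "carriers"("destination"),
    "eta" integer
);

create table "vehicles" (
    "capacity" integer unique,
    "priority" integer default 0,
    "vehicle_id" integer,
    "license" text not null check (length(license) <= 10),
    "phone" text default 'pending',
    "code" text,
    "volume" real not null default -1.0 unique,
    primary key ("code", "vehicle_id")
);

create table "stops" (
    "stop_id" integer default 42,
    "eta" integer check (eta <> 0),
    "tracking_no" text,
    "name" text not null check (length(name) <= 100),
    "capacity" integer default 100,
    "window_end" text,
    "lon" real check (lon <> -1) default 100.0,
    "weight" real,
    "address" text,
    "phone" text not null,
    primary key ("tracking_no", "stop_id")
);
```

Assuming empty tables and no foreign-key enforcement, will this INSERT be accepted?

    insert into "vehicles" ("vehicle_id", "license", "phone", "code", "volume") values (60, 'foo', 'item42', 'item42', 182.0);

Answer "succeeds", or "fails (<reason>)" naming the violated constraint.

NOT NULL columns: code is supplied; license is supplied; vehicle_id is supplied; volume is supplied.
CHECK constraints: 'foo' satisfies (length(license) <= 10).
No constraint is violated.

succeeds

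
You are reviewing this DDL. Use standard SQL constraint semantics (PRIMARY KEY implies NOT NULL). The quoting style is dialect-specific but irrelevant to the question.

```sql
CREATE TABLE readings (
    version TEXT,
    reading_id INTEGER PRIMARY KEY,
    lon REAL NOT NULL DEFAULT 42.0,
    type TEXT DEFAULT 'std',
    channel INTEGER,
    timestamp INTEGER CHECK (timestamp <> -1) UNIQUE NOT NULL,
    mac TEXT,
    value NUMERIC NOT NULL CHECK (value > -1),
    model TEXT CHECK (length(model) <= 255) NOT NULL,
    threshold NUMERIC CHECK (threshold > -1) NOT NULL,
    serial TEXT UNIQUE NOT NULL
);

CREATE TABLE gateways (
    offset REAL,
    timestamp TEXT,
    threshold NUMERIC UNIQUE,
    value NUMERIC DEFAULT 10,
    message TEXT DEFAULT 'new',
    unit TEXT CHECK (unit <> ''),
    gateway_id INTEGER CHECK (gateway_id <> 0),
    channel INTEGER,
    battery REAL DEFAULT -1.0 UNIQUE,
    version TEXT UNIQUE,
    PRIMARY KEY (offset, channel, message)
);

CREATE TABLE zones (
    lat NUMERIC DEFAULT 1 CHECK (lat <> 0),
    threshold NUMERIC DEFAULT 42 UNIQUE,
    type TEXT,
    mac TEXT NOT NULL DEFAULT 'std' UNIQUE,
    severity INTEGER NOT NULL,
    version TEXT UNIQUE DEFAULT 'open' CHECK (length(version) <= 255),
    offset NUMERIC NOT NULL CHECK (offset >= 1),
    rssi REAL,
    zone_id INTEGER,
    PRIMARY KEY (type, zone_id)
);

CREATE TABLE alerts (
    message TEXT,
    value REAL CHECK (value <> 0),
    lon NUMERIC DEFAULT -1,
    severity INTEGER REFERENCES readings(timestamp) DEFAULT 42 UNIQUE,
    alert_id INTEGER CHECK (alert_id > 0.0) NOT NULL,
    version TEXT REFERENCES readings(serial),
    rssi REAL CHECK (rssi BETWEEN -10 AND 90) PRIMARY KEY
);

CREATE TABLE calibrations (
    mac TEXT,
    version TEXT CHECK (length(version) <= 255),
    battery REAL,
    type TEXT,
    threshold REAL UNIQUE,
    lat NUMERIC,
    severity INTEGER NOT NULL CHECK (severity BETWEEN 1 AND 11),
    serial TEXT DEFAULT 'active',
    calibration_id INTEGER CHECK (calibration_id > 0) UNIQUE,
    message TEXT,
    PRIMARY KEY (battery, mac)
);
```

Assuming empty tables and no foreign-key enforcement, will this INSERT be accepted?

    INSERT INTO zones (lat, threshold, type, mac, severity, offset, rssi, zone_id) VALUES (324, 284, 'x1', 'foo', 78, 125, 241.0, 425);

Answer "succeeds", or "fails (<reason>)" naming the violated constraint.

succeeds

NOT NULL columns: mac is supplied; offset is supplied; severity is supplied; type is supplied; zone_id is supplied.
CHECK constraints: 324 satisfies (lat <> 0); 125 satisfies (offset >= 1).
No constraint is violated.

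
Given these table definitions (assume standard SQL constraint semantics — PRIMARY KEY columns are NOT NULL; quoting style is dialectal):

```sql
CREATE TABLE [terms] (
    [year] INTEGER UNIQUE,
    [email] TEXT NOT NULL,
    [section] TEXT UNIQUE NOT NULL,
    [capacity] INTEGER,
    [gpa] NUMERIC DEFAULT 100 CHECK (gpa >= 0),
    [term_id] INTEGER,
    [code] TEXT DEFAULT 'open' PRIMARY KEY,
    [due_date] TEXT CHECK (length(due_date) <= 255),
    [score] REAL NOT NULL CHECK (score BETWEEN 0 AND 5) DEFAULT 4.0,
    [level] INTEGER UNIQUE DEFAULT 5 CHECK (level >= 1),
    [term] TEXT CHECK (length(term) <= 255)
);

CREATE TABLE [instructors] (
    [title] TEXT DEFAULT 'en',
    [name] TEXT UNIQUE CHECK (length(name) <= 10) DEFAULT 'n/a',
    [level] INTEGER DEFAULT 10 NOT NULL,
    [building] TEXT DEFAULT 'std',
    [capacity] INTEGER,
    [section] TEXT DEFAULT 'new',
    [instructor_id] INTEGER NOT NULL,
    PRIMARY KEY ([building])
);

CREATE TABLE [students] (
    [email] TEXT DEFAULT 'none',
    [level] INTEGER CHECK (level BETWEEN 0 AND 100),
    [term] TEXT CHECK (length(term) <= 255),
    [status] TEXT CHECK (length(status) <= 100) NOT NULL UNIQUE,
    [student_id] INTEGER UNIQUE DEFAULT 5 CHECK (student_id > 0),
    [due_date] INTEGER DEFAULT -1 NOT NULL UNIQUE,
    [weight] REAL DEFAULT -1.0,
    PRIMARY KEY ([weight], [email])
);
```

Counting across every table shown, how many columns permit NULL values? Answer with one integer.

14

terms: 7 nullable (year, capacity, gpa, term_id, due_date, level, term — PK (code) and explicit NOT NULL columns excluded).
instructors: 4 nullable (title, name, capacity, section — PK (building) and explicit NOT NULL columns excluded).
students: 3 nullable (level, term, student_id — PK (weight, email) and explicit NOT NULL columns excluded).
Total: 7 + 4 + 3 = 14.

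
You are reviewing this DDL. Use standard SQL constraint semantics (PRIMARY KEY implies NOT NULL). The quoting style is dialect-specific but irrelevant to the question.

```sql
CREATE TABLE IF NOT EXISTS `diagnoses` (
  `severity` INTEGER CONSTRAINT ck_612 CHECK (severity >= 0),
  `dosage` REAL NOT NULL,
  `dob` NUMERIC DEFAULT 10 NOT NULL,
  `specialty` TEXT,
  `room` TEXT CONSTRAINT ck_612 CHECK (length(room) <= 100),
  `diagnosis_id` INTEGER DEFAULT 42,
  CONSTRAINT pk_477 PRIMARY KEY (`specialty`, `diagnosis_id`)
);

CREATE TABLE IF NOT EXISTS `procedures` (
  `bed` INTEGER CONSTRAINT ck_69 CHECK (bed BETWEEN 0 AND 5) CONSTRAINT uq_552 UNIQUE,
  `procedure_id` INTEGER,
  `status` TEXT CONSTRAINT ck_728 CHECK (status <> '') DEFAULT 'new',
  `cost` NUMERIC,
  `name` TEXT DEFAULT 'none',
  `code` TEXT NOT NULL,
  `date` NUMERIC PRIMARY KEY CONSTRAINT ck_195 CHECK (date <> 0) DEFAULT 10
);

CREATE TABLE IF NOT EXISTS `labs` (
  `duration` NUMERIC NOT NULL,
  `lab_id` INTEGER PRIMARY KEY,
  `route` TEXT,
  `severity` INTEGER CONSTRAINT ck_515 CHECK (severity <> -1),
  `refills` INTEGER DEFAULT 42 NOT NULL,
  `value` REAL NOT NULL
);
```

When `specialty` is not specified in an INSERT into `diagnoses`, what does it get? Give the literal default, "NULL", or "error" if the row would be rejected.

specialty has no DEFAULT clause.
Omitting it would insert NULL, but it is part of the PRIMARY KEY, so the INSERT fails.

error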